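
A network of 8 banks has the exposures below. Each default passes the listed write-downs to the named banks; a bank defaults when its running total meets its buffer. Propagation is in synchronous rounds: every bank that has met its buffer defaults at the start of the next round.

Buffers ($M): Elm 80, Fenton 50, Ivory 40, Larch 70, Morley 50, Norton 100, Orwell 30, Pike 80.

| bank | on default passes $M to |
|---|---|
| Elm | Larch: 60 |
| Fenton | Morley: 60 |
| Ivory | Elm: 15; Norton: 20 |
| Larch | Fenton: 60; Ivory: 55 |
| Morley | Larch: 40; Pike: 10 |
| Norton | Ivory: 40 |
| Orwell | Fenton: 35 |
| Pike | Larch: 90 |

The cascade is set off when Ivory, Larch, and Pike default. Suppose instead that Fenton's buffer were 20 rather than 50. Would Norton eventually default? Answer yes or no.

With Fenton's buffer at 20:
Round 1 — Ivory, Larch, Pike default (initial).
  Elm: +15 → 15 < 80
  Fenton: +60 → 60 ≥ 20
  Norton: +20 → 20 < 100
Round 2 — Fenton defaults.
  Morley: +60 → 60 ≥ 50
Round 3 — Morley defaults.
No further defaults.

no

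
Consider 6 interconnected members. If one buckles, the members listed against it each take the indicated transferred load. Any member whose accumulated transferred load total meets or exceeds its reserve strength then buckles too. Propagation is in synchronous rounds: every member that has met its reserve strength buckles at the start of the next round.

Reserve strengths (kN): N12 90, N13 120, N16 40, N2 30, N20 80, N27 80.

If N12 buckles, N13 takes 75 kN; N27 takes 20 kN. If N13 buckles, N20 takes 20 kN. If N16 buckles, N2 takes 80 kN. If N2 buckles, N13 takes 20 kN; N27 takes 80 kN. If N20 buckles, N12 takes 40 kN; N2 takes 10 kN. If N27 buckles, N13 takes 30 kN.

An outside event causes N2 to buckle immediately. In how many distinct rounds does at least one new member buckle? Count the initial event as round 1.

Round 1 — N2 buckles (initial).
  N13: +20 → 20 < 120
  N27: +80 → 80 ≥ 80
Round 2 — N27 buckles.
  N13: +30 → 50 < 120
No further bucklings.

2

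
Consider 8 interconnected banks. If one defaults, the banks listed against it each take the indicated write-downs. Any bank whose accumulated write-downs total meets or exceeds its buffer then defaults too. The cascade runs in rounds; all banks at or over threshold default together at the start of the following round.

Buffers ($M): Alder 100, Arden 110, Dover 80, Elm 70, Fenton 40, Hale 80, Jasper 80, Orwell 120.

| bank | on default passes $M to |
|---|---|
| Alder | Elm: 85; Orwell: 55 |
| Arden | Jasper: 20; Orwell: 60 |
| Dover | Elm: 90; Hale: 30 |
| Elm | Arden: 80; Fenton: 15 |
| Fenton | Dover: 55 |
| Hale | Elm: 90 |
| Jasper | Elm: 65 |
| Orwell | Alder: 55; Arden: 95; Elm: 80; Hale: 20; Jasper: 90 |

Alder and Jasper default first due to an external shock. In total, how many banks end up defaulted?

Round 1 — Alder, Jasper default (initial).
  Elm: +85+65 → 150 ≥ 70
  Orwell: +55 → 55 < 120
Round 2 — Elm defaults.
  Arden: +80 → 80 < 110
  Fenton: +15 → 15 < 40
No further defaults.

3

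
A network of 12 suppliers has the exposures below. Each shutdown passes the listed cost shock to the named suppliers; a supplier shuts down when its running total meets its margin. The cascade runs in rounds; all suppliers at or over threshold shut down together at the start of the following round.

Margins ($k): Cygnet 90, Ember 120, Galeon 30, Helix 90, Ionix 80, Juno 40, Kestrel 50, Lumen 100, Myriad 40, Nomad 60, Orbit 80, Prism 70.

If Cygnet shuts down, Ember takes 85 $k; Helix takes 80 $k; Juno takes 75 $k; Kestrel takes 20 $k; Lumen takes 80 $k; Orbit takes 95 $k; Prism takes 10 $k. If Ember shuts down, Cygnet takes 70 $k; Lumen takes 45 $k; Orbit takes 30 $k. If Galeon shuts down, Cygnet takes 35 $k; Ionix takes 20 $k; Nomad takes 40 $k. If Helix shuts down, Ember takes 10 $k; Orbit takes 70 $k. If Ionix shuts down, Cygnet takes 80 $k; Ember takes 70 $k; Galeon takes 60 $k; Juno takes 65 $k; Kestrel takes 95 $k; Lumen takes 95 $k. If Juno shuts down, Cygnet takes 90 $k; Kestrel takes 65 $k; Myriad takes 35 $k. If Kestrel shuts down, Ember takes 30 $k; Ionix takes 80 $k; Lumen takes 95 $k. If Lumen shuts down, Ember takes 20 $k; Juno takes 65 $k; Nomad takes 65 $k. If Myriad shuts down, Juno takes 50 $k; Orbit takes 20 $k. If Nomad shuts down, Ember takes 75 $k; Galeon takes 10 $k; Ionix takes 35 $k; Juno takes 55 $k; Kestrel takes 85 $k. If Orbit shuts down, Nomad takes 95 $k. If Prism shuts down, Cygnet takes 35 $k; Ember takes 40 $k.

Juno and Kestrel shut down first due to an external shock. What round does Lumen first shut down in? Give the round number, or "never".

3

Round 1 — Juno, Kestrel shut down (initial).
  Cygnet: +90 → 90 ≥ 90
  Ember: +30 → 30 < 120
  Ionix: +80 → 80 ≥ 80
  Lumen: +95 → 95 < 100
  Myriad: +35 → 35 < 40
Round 2 — Cygnet, Ionix shut down.
  Ember: +85+70 → 185 ≥ 120
  Galeon: +60 → 60 ≥ 30
  Helix: +80 → 80 < 90
  Lumen: +80+95 → 270 ≥ 100
  Orbit: +95 → 95 ≥ 80
  Prism: +10 → 10 < 70
Round 3 — Ember, Galeon, Lumen, Orbit shut down.
  Nomad: +40+65+95 → 200 ≥ 60
Round 4 — Nomad shuts down.
No further shutdowns.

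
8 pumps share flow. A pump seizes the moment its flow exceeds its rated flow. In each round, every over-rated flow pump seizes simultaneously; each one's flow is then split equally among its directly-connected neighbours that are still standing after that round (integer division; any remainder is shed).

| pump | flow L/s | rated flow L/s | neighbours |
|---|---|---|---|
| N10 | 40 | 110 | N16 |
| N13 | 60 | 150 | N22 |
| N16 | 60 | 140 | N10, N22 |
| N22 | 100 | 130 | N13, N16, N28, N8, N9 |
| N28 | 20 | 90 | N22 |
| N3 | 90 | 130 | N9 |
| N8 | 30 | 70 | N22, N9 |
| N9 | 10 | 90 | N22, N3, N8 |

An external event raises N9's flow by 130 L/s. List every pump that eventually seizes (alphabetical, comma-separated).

N22, N3, N8, N9

Round 1 — N9 at 140 > 90. N9 seizes.
  N9 sheds 140 L/s to N22, N3, N8: 46 each (2 lost).
    N22: 100+46 = 146 > 130
    N3: 90+46 = 136 > 130
    N8: 30+46 = 76 > 70
Round 2 — N22, N3, N8 seize.
  N22 sheds 146 L/s to N13, N16, N28: 48 each (2 lost).
    N13: 60+48 = 108 ≤ 150
    N16: 60+48 = 108 ≤ 140
    N28: 20+48 = 68 ≤ 90
  N3 sheds 136 L/s: no online neighbours, lost.
  N8 sheds 76 L/s: no online neighbours, lost.
No further seizures.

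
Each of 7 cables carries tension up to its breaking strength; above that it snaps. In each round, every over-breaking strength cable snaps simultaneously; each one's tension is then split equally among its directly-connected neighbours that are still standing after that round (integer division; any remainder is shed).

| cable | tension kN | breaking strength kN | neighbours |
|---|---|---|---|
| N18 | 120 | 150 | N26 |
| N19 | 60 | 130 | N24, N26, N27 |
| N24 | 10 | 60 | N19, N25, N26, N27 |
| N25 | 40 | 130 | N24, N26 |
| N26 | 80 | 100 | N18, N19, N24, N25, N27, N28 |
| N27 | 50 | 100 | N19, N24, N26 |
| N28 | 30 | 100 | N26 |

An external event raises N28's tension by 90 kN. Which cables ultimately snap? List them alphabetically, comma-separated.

Round 1 — N28 at 120 > 100. N28 snaps.
  N28 sheds 120 kN to N26: 120 each.
    N26: 80+120 = 200 > 100
Round 2 — N26 snaps.
  N26 sheds 200 kN to N18, N19, N24, N25, N27: 40 each.
    N18: 120+40 = 160 > 150
    N19: 60+40 = 100 ≤ 130
    N24: 10+40 = 50 ≤ 60
    N25: 40+40 = 80 ≤ 130
    N27: 50+40 = 90 ≤ 100
Round 3 — N18 snaps.
  N18 sheds 160 kN: no online neighbours, lost.
No further breaks.

N18, N26, N28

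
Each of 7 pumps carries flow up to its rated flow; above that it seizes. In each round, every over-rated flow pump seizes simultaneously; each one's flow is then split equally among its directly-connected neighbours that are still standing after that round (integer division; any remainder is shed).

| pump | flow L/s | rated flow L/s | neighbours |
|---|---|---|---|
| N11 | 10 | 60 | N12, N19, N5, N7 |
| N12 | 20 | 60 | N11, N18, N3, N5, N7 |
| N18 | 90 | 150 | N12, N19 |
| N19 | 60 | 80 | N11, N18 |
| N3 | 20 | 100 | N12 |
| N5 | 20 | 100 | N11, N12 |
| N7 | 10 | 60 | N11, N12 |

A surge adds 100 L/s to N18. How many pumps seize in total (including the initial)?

6

Round 1 — N18 at 190 > 150. N18 seizes.
  N18 sheds 190 L/s to N12, N19: 95 each.
    N12: 20+95 = 115 > 60
    N19: 60+95 = 155 > 80
Round 2 — N12, N19 seize.
  N12 sheds 115 L/s to N11, N3, N5, N7: 28 each (3 lost).
    N11: 10+28 = 38 ≤ 60
    N3: 20+28 = 48 ≤ 100
    N5: 20+28 = 48 ≤ 100
    N7: 10+28 = 38 ≤ 60
  N19 sheds 155 L/s to N11: 155 each.
    N11: 38+155 = 193 > 60
Round 3 — N11 seizes.
  N11 sheds 193 L/s to N5, N7: 96 each (1 lost).
    N5: 48+96 = 144 > 100
    N7: 38+96 = 134 > 60
Round 4 — N5, N7 seize.
  N5 sheds 144 L/s: no online neighbours, lost.
  N7 sheds 134 L/s: no online neighbours, lost.
No further seizures.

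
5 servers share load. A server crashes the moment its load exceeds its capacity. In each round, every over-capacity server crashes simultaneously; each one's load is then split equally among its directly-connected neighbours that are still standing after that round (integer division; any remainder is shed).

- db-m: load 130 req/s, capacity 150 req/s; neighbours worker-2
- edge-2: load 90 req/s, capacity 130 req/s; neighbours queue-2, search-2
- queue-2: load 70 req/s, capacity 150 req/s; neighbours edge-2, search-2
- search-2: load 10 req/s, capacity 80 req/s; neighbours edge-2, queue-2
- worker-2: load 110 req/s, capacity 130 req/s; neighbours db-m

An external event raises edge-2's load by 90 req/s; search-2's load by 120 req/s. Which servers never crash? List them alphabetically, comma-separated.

db-m, worker-2

Round 1 — edge-2 at 180 > 130; search-2 at 130 > 80. edge-2, search-2 crash.
  edge-2 sheds 180 req/s to queue-2: 180 each.
    queue-2: 70+180 = 250 > 150
  search-2 sheds 130 req/s to queue-2: 130 each.
    queue-2: 250+130 = 380 > 150
Round 2 — queue-2 crashes.
  queue-2 sheds 380 req/s: no online neighbours, lost.
No further crashes.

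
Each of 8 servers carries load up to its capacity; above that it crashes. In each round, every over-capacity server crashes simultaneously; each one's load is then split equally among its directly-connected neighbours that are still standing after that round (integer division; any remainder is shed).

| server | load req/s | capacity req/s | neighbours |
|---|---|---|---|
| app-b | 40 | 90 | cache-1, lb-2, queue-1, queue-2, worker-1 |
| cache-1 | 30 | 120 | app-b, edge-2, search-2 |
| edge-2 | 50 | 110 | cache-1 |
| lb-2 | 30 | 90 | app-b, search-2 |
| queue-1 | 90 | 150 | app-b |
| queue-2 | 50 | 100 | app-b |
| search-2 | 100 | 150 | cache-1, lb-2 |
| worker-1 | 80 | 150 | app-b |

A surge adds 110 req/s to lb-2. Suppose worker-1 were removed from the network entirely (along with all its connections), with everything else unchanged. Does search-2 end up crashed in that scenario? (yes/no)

yes

With worker-1 removed:
Round 1 — lb-2 at 140 > 90. lb-2 crashes.
  lb-2 sheds 140 req/s to app-b, search-2: 70 each.
    app-b: 40+70 = 110 > 90
    search-2: 100+70 = 170 > 150
Round 2 — app-b, search-2 crash.
  app-b sheds 110 req/s to cache-1, queue-1, queue-2: 36 each (2 lost).
    cache-1: 30+36 = 66 ≤ 120
    queue-1: 90+36 = 126 ≤ 150
    queue-2: 50+36 = 86 ≤ 100
  search-2 sheds 170 req/s to cache-1: 170 each.
    cache-1: 66+170 = 236 > 120
Round 3 — cache-1 crashes.
  cache-1 sheds 236 req/s to edge-2: 236 each.
    edge-2: 50+236 = 286 > 110
Round 4 — edge-2 crashes.
  edge-2 sheds 286 req/s: no online neighbours, lost.
No further crashes.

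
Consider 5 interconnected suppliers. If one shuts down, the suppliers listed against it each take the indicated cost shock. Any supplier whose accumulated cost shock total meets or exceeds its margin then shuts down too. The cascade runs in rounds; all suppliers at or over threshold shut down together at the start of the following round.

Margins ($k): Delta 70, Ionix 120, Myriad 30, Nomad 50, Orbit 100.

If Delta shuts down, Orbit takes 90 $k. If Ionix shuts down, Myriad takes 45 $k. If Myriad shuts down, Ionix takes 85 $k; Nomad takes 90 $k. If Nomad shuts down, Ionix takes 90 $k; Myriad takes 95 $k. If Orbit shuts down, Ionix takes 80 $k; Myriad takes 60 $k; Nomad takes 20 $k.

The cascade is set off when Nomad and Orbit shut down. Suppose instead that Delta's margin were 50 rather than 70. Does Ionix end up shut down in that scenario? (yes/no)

With Delta's margin at 50:
Round 1 — Nomad, Orbit shut down (initial).
  Ionix: +90+80 → 170 ≥ 120
  Myriad: +95+60 → 155 ≥ 30
Round 2 — Ionix, Myriad shut down.
No further shutdowns.

yes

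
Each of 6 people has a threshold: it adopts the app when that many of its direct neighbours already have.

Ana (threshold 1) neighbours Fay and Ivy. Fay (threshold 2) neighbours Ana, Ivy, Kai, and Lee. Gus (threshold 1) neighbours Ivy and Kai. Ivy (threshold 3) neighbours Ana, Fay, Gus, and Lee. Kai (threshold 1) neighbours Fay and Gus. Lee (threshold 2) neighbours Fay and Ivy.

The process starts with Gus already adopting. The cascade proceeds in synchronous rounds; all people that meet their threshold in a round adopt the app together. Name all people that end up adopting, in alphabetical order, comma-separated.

Round 1 — Gus adopts the app (initial).
Round 2 — checking thresholds:
  Ivy: 1 of 4 neighbours < 3, below threshold.
  Kai: 1 of 2 neighbours ≥ 1, adopts the app.
Round 3 — no new adoptions; cascade stops.

Gus, Kai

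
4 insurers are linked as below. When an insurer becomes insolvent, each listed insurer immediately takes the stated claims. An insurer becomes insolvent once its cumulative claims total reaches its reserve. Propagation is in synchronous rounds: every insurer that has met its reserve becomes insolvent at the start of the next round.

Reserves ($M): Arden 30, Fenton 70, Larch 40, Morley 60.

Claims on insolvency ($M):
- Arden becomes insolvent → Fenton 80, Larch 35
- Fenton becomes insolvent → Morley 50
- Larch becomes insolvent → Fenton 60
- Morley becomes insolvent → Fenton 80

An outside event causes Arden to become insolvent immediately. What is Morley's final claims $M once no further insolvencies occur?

50

Round 1 — Arden becomes insolvent (initial).
  Fenton: +80 → 80 ≥ 70
  Larch: +35 → 35 < 40
Round 2 — Fenton becomes insolvent.
  Morley: +50 → 50 < 60
No further insolvencies.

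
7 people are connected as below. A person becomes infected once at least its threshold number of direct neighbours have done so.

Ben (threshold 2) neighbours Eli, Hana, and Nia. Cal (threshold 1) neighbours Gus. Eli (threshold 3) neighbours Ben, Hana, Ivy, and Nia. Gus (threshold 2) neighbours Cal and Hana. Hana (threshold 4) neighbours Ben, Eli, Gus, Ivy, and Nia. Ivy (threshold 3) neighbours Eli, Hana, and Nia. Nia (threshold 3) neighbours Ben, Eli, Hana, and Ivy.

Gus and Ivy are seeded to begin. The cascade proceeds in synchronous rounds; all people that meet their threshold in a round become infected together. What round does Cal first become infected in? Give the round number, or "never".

Round 1 — Gus, Ivy become infected (initial).
Round 2 — checking thresholds:
  Cal: 1 of 1 neighbours ≥ 1, becomes infected.
  Eli: 1 of 4 neighbours < 3, below threshold.
  Hana: 2 of 5 neighbours < 4, below threshold.
  Nia: 1 of 4 neighbours < 3, below threshold.
Round 3 — no new infections; cascade stops.

2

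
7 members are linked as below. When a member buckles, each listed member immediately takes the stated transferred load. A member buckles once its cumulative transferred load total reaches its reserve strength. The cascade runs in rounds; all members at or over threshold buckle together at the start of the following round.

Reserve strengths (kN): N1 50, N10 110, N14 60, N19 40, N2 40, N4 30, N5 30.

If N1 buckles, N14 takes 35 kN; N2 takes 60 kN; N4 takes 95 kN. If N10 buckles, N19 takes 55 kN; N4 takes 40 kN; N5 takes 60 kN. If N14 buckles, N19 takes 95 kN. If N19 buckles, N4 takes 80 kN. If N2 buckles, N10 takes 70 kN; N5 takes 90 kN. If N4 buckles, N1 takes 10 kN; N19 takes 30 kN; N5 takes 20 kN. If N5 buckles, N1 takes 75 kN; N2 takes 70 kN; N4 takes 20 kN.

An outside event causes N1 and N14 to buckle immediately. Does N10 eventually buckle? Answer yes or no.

no

Round 1 — N1, N14 buckle (initial).
  N19: +95 → 95 ≥ 40
  N2: +60 → 60 ≥ 40
  N4: +95 → 95 ≥ 30
Round 2 — N19, N2, N4 buckle.
  N10: +70 → 70 < 110
  N5: +90+20 → 110 ≥ 30
Round 3 — N5 buckles.
No further bucklings.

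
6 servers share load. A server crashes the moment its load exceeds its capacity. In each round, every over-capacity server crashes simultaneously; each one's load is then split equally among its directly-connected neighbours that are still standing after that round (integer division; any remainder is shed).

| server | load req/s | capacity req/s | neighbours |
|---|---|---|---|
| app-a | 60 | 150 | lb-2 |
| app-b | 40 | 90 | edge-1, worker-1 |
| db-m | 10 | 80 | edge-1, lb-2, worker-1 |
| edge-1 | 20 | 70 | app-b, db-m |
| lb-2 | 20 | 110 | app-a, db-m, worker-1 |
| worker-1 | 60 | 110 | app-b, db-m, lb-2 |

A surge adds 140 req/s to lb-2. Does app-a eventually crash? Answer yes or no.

no

Round 1 — lb-2 at 160 > 110. lb-2 crashes.
  lb-2 sheds 160 req/s to app-a, db-m, worker-1: 53 each (1 lost).
    app-a: 60+53 = 113 ≤ 150
    db-m: 10+53 = 63 ≤ 80
    worker-1: 60+53 = 113 > 110
Round 2 — worker-1 crashes.
  worker-1 sheds 113 req/s to app-b, db-m: 56 each (1 lost).
    app-b: 40+56 = 96 > 90
    db-m: 63+56 = 119 > 80
Round 3 — app-b, db-m crash.
  app-b sheds 96 req/s to edge-1: 96 each.
    edge-1: 20+96 = 116 > 70
  db-m sheds 119 req/s to edge-1: 119 each.
    edge-1: 116+119 = 235 > 70
Round 4 — edge-1 crashes.
  edge-1 sheds 235 req/s: no online neighbours, lost.
No further crashes.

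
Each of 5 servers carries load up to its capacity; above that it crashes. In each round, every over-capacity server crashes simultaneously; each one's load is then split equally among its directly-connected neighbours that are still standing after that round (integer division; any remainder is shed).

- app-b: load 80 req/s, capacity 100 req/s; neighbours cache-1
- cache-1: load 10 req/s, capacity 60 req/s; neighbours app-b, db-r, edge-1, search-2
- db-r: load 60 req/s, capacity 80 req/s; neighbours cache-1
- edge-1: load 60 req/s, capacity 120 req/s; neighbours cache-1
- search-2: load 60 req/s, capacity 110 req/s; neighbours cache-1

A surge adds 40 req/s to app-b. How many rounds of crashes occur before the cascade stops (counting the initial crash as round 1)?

Round 1 — app-b at 120 > 100. app-b crashes.
  app-b sheds 120 req/s to cache-1: 120 each.
    cache-1: 10+120 = 130 > 60
Round 2 — cache-1 crashes.
  cache-1 sheds 130 req/s to db-r, edge-1, search-2: 43 each (1 lost).
    db-r: 60+43 = 103 > 80
    edge-1: 60+43 = 103 ≤ 120
    search-2: 60+43 = 103 ≤ 110
Round 3 — db-r crashes.
  db-r sheds 103 req/s: no online neighbours, lost.
No further crashes.

3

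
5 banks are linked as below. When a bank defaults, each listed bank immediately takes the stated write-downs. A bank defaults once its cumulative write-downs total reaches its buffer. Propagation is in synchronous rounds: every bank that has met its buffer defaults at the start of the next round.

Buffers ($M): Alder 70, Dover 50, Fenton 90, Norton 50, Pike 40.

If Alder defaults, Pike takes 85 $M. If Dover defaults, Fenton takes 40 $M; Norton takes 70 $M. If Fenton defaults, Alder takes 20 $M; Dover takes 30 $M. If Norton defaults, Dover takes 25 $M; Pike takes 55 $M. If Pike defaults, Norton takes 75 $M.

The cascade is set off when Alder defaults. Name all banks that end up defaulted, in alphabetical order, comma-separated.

Round 1 — Alder defaults (initial).
  Pike: +85 → 85 ≥ 40
Round 2 — Pike defaults.
  Norton: +75 → 75 ≥ 50
Round 3 — Norton defaults.
  Dover: +25 → 25 < 50
No further defaults.

Alder, Norton, Pike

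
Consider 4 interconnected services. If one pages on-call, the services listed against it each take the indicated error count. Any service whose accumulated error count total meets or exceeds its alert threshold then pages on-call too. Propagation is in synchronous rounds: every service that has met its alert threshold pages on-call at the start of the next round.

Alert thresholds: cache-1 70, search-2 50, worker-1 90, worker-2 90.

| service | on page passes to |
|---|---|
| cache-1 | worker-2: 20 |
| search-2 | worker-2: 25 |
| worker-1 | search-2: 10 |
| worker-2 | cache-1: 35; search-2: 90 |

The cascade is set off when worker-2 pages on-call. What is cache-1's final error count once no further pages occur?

Round 1 — worker-2 pages on-call (initial).
  cache-1: +35 → 35 < 70
  search-2: +90 → 90 ≥ 50
Round 2 — search-2 pages on-call.
No further pages.

35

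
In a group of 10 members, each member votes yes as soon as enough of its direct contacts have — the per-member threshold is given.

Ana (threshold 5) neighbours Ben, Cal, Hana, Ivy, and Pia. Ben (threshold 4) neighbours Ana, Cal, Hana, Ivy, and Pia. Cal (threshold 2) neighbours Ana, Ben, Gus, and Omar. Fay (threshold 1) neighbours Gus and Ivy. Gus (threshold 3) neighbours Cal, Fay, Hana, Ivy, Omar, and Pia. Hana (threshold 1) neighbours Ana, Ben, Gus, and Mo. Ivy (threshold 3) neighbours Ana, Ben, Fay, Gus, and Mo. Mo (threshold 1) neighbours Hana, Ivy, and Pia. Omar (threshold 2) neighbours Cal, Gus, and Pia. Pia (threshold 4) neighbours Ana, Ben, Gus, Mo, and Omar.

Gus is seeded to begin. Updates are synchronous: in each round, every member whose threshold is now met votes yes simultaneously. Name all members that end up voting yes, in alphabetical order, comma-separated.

Round 1 — Gus votes yes (initial).
Round 2 — checking thresholds:
  Cal: 1 of 4 neighbours < 2, below threshold.
  Fay: 1 of 2 neighbours ≥ 1, votes yes.
  Hana: 1 of 4 neighbours ≥ 1, votes yes.
  Ivy: 1 of 5 neighbours < 3, below threshold.
  Omar: 1 of 3 neighbours < 2, below threshold.
  Pia: 1 of 5 neighbours < 4, below threshold.
Round 3 — checking thresholds:
  Ana: 1 of 5 neighbours < 5, below threshold.
  Ben: 1 of 5 neighbours < 4, below threshold.
  Cal: 1 of 4 neighbours < 2, below threshold.
  Ivy: 2 of 5 neighbours < 3, below threshold.
  Mo: 1 of 3 neighbours ≥ 1, votes yes.
  Omar: 1 of 3 neighbours < 2, below threshold.
  Pia: 1 of 5 neighbours < 4, below threshold.
Round 4 — checking thresholds:
  Ana: 1 of 5 neighbours < 5, below threshold.
  Ben: 1 of 5 neighbours < 4, below threshold.
  Cal: 1 of 4 neighbours < 2, below threshold.
  Ivy: 3 of 5 neighbours ≥ 3, votes yes.
  Omar: 1 of 3 neighbours < 2, below threshold.
  Pia: 2 of 5 neighbours < 4, below threshold.
Round 5 — no new yes votes; cascade stops.

Fay, Gus, Hana, Ivy, Mo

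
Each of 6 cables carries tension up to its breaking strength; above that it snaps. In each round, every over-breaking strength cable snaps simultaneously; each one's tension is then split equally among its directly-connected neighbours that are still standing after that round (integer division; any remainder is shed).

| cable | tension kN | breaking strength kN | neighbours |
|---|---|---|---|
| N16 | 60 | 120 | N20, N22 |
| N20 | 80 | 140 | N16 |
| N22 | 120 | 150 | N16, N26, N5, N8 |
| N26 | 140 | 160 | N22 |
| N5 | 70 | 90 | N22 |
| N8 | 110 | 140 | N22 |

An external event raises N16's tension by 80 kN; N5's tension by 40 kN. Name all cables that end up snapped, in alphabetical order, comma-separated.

Round 1 — N16 at 140 > 120; N5 at 110 > 90. N16, N5 snap.
  N16 sheds 140 kN to N20, N22: 70 each.
    N20: 80+70 = 150 > 140
    N22: 120+70 = 190 > 150
  N5 sheds 110 kN to N22: 110 each.
    N22: 190+110 = 300 > 150
Round 2 — N20, N22 snap.
  N20 sheds 150 kN: no online neighbours, lost.
  N22 sheds 300 kN to N26, N8: 150 each.
    N26: 140+150 = 290 > 160
    N8: 110+150 = 260 > 140
Round 3 — N26, N8 snap.
  N26 sheds 290 kN: no online neighbours, lost.
  N8 sheds 260 kN: no online neighbours, lost.
No further breaks.

N16, N20, N22, N26, N5, N8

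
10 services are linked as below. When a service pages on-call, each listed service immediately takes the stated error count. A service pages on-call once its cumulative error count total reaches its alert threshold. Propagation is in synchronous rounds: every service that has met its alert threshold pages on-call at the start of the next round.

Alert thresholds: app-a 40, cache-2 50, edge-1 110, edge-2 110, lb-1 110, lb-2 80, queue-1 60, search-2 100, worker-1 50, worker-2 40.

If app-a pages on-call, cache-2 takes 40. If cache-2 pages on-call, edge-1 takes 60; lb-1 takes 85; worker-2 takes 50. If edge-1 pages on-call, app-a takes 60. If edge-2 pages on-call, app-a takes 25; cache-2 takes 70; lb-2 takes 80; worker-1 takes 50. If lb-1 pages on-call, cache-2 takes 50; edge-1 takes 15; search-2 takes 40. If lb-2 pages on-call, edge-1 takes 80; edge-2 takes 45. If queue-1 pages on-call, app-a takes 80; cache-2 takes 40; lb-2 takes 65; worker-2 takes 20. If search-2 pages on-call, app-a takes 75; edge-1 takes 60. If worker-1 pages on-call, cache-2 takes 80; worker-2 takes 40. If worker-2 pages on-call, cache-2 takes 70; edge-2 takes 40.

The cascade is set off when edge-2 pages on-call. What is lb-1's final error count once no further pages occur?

85

Round 1 — edge-2 pages on-call (initial).
  app-a: +25 → 25 < 40
  cache-2: +70 → 70 ≥ 50
  lb-2: +80 → 80 ≥ 80
  worker-1: +50 → 50 ≥ 50
Round 2 — cache-2, lb-2, worker-1 page on-call.
  edge-1: +60+80 → 140 ≥ 110
  lb-1: +85 → 85 < 110
  worker-2: +50+40 → 90 ≥ 40
Round 3 — edge-1, worker-2 page on-call.
  app-a: +60 → 85 ≥ 40
Round 4 — app-a pages on-call.
No further pages.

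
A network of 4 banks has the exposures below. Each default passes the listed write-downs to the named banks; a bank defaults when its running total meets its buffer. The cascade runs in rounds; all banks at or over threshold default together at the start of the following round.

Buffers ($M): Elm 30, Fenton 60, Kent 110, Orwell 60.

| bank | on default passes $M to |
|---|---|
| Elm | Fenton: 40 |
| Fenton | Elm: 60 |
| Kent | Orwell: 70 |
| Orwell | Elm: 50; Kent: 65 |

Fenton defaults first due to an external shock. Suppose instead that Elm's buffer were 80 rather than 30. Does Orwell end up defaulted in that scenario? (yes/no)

no

With Elm's buffer at 80:
Round 1 — Fenton defaults (initial).
  Elm: +60 → 60 < 80
No further defaults.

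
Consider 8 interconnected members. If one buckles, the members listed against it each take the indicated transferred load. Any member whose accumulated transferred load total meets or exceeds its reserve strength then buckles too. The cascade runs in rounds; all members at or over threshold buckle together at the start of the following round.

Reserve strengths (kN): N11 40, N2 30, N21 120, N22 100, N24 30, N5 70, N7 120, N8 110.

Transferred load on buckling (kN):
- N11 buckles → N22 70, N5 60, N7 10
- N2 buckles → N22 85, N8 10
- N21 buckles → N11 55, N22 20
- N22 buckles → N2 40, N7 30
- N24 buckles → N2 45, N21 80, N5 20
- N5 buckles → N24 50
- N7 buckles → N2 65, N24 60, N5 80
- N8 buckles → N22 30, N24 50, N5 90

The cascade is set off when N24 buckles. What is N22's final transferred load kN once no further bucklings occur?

85

Round 1 — N24 buckles (initial).
  N2: +45 → 45 ≥ 30
  N21: +80 → 80 < 120
  N5: +20 → 20 < 70
Round 2 — N2 buckles.
  N22: +85 → 85 < 100
  N8: +10 → 10 < 110
No further bucklings.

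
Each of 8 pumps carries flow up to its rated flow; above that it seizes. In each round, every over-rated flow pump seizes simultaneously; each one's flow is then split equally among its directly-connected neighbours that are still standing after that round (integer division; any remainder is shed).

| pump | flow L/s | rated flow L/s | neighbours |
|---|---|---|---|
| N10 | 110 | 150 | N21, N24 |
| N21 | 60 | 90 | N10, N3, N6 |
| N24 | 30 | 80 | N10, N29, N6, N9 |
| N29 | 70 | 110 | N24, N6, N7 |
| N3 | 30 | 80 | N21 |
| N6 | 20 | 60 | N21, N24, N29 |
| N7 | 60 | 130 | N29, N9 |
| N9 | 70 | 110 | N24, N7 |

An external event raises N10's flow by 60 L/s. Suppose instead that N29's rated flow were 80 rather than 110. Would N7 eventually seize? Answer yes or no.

With N29's rated flow at 80:
Round 1 — N10 at 170 > 150. N10 seizes.
  N10 sheds 170 L/s to N21, N24: 85 each.
    N21: 60+85 = 145 > 90
    N24: 30+85 = 115 > 80
Round 2 — N21, N24 seize.
  N21 sheds 145 L/s to N3, N6: 72 each (1 lost).
    N3: 30+72 = 102 > 80
    N6: 20+72 = 92 > 60
  N24 sheds 115 L/s to N29, N6, N9: 38 each (1 lost).
    N29: 70+38 = 108 > 80
    N6: 92+38 = 130 > 60
    N9: 70+38 = 108 ≤ 110
Round 3 — N29, N3, N6 seize.
  N29 sheds 108 L/s to N7: 108 each.
    N7: 60+108 = 168 > 130
  N3 sheds 102 L/s: no online neighbours, lost.
  N6 sheds 130 L/s: no online neighbours, lost.
Round 4 — N7 seizes.
  N7 sheds 168 L/s to N9: 168 each.
    N9: 108+168 = 276 > 110
Round 5 — N9 seizes.
  N9 sheds 276 L/s: no online neighbours, lost.
No further seizures.

yes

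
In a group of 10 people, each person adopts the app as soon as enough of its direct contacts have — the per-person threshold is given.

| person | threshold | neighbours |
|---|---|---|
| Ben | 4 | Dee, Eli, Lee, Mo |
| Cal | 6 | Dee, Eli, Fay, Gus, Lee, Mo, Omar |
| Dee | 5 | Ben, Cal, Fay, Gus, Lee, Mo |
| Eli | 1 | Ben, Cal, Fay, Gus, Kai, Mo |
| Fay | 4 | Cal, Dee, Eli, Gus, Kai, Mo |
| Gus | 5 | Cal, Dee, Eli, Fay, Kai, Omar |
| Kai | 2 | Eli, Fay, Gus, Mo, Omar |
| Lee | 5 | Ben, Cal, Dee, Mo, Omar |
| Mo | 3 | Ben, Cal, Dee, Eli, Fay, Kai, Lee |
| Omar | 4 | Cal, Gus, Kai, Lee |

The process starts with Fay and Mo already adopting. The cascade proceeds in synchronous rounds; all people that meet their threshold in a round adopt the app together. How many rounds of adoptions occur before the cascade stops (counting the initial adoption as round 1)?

2

Round 1 — Fay, Mo adopt the app (initial).
Round 2 — checking thresholds:
  Ben: 1 of 4 neighbours < 4, below threshold.
  Cal: 2 of 7 neighbours < 6, below threshold.
  Dee: 2 of 6 neighbours < 5, below threshold.
  Eli: 2 of 6 neighbours ≥ 1, adopts the app.
  Gus: 1 of 6 neighbours < 5, below threshold.
  Kai: 2 of 5 neighbours ≥ 2, adopts the app.
  Lee: 1 of 5 neighbours < 5, below threshold.
Round 3 — no new adoptions; cascade stops.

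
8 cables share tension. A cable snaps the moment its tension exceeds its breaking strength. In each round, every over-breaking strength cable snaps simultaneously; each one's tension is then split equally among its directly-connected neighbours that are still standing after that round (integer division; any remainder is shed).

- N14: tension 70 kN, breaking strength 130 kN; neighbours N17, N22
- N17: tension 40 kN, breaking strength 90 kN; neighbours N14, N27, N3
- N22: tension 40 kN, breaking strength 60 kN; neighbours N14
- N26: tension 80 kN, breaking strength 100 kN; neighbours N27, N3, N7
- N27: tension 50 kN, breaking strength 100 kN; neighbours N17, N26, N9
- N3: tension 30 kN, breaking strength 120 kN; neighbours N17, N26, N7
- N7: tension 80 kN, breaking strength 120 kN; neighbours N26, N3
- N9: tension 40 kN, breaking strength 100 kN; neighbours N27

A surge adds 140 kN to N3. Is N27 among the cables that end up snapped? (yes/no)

yes

Round 1 — N3 at 170 > 120. N3 snaps.
  N3 sheds 170 kN to N17, N26, N7: 56 each (2 lost).
    N17: 40+56 = 96 > 90
    N26: 80+56 = 136 > 100
    N7: 80+56 = 136 > 120
Round 2 — N17, N26, N7 snap.
  N17 sheds 96 kN to N14, N27: 48 each.
    N14: 70+48 = 118 ≤ 130
    N27: 50+48 = 98 ≤ 100
  N26 sheds 136 kN to N27: 136 each.
    N27: 98+136 = 234 > 100
  N7 sheds 136 kN: no online neighbours, lost.
Round 3 — N27 snaps.
  N27 sheds 234 kN to N9: 234 each.
    N9: 40+234 = 274 > 100
Round 4 — N9 snaps.
  N9 sheds 274 kN: no online neighbours, lost.
No further breaks.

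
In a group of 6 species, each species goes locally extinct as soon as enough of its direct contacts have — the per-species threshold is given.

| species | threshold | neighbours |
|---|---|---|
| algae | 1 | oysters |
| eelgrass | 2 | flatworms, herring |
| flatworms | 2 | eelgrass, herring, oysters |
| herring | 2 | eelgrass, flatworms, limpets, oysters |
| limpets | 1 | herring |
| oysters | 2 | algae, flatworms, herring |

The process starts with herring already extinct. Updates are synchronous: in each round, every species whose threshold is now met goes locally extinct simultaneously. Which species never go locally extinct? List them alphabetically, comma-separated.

algae, eelgrass, flatworms, oysters

Round 1 — herring goes locally extinct (initial).
Round 2 — checking thresholds:
  eelgrass: 1 of 2 neighbours < 2, holds.
  flatworms: 1 of 3 neighbours < 2, holds.
  limpets: 1 of 1 neighbours ≥ 1, goes locally extinct.
  oysters: 1 of 3 neighbours < 2, holds.
Round 3 — no new extinctions; cascade stops.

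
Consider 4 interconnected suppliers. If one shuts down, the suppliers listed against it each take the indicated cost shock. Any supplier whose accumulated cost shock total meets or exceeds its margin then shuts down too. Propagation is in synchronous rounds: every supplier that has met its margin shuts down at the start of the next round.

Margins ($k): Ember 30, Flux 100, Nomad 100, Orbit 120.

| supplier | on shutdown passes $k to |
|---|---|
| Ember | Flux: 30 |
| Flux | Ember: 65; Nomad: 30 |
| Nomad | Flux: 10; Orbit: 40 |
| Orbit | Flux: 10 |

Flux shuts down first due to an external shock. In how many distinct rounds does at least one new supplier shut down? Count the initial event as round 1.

Round 1 — Flux shuts down (initial).
  Ember: +65 → 65 ≥ 30
  Nomad: +30 → 30 < 100
Round 2 — Ember shuts down.
No further shutdowns.

2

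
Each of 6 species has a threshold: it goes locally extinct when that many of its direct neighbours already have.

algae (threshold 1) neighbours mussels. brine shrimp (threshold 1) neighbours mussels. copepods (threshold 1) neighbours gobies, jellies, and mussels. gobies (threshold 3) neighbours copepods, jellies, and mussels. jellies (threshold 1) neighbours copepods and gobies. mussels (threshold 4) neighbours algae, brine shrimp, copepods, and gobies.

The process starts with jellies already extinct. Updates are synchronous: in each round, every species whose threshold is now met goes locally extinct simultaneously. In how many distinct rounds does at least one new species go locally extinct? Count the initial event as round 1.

2

Round 1 — jellies goes locally extinct (initial).
Round 2 — checking thresholds:
  copepods: 1 of 3 neighbours ≥ 1, goes locally extinct.
  gobies: 1 of 3 neighbours < 3, not yet.
Round 3 — no new extinctions; cascade stops.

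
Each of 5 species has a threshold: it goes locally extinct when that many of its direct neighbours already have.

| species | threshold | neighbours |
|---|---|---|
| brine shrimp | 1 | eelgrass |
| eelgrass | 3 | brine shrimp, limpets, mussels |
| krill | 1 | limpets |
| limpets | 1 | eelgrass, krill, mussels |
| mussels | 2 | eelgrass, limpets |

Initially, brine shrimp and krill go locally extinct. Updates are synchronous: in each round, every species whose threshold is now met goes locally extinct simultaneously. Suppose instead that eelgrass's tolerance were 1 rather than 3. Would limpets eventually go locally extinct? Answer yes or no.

With eelgrass's tolerance at 1:
Round 1 — brine shrimp, krill go locally extinct (initial).
Round 2 — checking thresholds:
  eelgrass: 1 of 3 neighbours ≥ 1, goes locally extinct.
  limpets: 1 of 3 neighbours ≥ 1, goes locally extinct.
Round 3 — checking thresholds:
  mussels: 2 of 2 neighbours ≥ 2, goes locally extinct.
Round 4 — no new extinctions; cascade stops.

yes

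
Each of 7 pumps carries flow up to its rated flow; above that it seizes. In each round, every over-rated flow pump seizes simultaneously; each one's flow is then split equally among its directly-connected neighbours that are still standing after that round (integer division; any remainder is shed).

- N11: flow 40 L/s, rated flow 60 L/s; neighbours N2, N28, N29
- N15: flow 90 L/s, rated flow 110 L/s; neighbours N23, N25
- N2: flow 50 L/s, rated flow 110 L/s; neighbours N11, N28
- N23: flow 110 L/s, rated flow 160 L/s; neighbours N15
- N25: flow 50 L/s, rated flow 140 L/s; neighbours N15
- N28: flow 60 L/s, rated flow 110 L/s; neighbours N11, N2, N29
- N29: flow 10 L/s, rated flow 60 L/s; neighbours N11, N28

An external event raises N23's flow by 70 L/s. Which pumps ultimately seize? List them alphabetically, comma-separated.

Round 1 — N23 at 180 > 160. N23 seizes.
  N23 sheds 180 L/s to N15: 180 each.
    N15: 90+180 = 270 > 110
Round 2 — N15 seizes.
  N15 sheds 270 L/s to N25: 270 each.
    N25: 50+270 = 320 > 140
Round 3 — N25 seizes.
  N25 sheds 320 L/s: no online neighbours, lost.
No further seizures.

N15, N23, N25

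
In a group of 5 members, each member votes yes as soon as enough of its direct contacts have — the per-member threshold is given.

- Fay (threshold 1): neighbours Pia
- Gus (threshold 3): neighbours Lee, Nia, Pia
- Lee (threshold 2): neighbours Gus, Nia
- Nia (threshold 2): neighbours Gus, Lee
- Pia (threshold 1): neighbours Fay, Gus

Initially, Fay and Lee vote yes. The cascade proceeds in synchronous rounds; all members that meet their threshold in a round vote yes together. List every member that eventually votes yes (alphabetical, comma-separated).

Fay, Lee, Pia

Round 1 — Fay, Lee vote yes (initial).
Round 2 — checking thresholds:
  Gus: 1 of 3 neighbours < 3, holds.
  Nia: 1 of 2 neighbours < 2, holds.
  Pia: 1 of 2 neighbours ≥ 1, votes yes.
Round 3 — no new yes votes; cascade stops.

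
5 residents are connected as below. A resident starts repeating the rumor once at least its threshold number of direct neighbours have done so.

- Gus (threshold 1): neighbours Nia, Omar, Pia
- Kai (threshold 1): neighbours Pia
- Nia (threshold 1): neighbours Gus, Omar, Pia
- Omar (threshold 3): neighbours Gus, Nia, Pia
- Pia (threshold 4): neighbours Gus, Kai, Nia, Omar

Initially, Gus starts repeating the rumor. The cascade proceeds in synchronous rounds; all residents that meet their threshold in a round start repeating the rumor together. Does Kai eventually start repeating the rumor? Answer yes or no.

no

Round 1 — Gus starts repeating the rumor (initial).
Round 2 — checking thresholds:
  Nia: 1 of 3 neighbours ≥ 1, starts repeating the rumor.
  Omar: 1 of 3 neighbours < 3, below threshold.
  Pia: 1 of 4 neighbours < 4, below threshold.
Round 3 — no new spreads; cascade stops.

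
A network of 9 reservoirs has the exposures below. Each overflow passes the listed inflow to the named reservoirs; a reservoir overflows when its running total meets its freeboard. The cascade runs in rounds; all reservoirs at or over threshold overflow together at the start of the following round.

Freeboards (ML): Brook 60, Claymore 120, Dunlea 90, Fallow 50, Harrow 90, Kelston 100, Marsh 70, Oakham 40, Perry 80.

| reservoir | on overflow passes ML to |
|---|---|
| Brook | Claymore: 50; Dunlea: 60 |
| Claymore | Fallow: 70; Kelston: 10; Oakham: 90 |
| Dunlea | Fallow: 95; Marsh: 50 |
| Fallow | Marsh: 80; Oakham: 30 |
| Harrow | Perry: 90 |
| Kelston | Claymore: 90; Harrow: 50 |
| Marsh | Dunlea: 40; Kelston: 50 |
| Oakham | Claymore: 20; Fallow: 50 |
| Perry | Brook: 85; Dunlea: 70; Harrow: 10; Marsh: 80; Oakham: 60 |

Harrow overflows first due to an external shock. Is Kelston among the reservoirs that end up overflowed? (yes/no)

no

Round 1 — Harrow overflows (initial).
  Perry: +90 → 90 ≥ 80
Round 2 — Perry overflows.
  Brook: +85 → 85 ≥ 60
  Dunlea: +70 → 70 < 90
  Marsh: +80 → 80 ≥ 70
  Oakham: +60 → 60 ≥ 40
Round 3 — Brook, Marsh, Oakham overflow.
  Claymore: +50+20 → 70 < 120
  Dunlea: +60+40 → 170 ≥ 90
  Fallow: +50 → 50 ≥ 50
  Kelston: +50 → 50 < 100
Round 4 — Dunlea, Fallow overflow.
No further overflows.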